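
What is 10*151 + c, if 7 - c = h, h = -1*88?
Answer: 1605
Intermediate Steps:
h = -88
c = 95 (c = 7 - 1*(-88) = 7 + 88 = 95)
10*151 + c = 10*151 + 95 = 1510 + 95 = 1605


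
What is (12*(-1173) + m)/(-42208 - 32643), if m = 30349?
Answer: -16273/74851 ≈ -0.21741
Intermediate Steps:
(12*(-1173) + m)/(-42208 - 32643) = (12*(-1173) + 30349)/(-42208 - 32643) = (-14076 + 30349)/(-74851) = 16273*(-1/74851) = -16273/74851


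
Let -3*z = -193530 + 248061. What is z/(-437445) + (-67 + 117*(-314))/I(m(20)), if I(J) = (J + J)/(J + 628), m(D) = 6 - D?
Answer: 1647583454851/2041410 ≈ 8.0708e+5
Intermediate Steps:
I(J) = 2*J/(628 + J) (I(J) = (2*J)/(628 + J) = 2*J/(628 + J))
z = -18177 (z = -(-193530 + 248061)/3 = -⅓*54531 = -18177)
z/(-437445) + (-67 + 117*(-314))/I(m(20)) = -18177/(-437445) + (-67 + 117*(-314))/((2*(6 - 1*20)/(628 + (6 - 1*20)))) = -18177*(-1/437445) + (-67 - 36738)/((2*(6 - 20)/(628 + (6 - 20)))) = 6059/145815 - 36805/(2*(-14)/(628 - 14)) = 6059/145815 - 36805/(2*(-14)/614) = 6059/145815 - 36805/(2*(-14)*(1/614)) = 6059/145815 - 36805/(-14/307) = 6059/145815 - 36805*(-307/14) = 6059/145815 + 11299135/14 = 1647583454851/2041410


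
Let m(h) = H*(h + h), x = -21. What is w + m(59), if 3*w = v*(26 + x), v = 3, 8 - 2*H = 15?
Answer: -408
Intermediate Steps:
H = -7/2 (H = 4 - ½*15 = 4 - 15/2 = -7/2 ≈ -3.5000)
w = 5 (w = (3*(26 - 21))/3 = (3*5)/3 = (⅓)*15 = 5)
m(h) = -7*h (m(h) = -7*(h + h)/2 = -7*h)
w + m(59) = 5 - 7*59 = 5 - 413 = -408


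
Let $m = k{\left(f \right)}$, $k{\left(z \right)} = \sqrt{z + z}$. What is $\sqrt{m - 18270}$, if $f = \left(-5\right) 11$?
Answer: $\sqrt{-18270 + i \sqrt{110}} \approx 0.0388 + 135.17 i$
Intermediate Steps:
$f = -55$
$k{\left(z \right)} = \sqrt{2} \sqrt{z}$ ($k{\left(z \right)} = \sqrt{2 z} = \sqrt{2} \sqrt{z}$)
$m = i \sqrt{110}$ ($m = \sqrt{2} \sqrt{-55} = \sqrt{2} i \sqrt{55} = i \sqrt{110} \approx 10.488 i$)
$\sqrt{m - 18270} = \sqrt{i \sqrt{110} - 18270} = \sqrt{-18270 + i \sqrt{110}}$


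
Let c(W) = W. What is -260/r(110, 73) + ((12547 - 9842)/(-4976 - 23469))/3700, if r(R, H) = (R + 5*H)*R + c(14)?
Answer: -687636603/137515076900 ≈ -0.0050004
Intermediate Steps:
r(R, H) = 14 + R*(R + 5*H) (r(R, H) = (R + 5*H)*R + 14 = R*(R + 5*H) + 14 = 14 + R*(R + 5*H))
-260/r(110, 73) + ((12547 - 9842)/(-4976 - 23469))/3700 = -260/(14 + 110² + 5*73*110) + ((12547 - 9842)/(-4976 - 23469))/3700 = -260/(14 + 12100 + 40150) + (2705/(-28445))*(1/3700) = -260/52264 + (2705*(-1/28445))*(1/3700) = -260*1/52264 - 541/5689*1/3700 = -65/13066 - 541/21049300 = -687636603/137515076900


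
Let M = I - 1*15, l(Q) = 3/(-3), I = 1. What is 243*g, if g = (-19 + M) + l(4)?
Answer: -8262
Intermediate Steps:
l(Q) = -1 (l(Q) = 3*(-1/3) = -1)
M = -14 (M = 1 - 1*15 = 1 - 15 = -14)
g = -34 (g = (-19 - 14) - 1 = -33 - 1 = -34)
243*g = 243*(-34) = -8262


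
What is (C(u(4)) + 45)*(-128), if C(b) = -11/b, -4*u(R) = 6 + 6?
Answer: -18688/3 ≈ -6229.3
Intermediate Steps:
u(R) = -3 (u(R) = -(6 + 6)/4 = -¼*12 = -3)
(C(u(4)) + 45)*(-128) = (-11/(-3) + 45)*(-128) = (-11*(-⅓) + 45)*(-128) = (11/3 + 45)*(-128) = (146/3)*(-128) = -18688/3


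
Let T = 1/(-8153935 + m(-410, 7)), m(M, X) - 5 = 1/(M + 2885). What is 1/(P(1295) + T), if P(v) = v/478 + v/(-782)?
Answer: 1885892096217301/1986211500350305 ≈ 0.94949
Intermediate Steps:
P(v) = 76*v/93449 (P(v) = v*(1/478) + v*(-1/782) = v/478 - v/782 = 76*v/93449)
m(M, X) = 5 + 1/(2885 + M) (m(M, X) = 5 + 1/(M + 2885) = 5 + 1/(2885 + M))
T = -2475/20180976749 (T = 1/(-8153935 + (14426 + 5*(-410))/(2885 - 410)) = 1/(-8153935 + (14426 - 2050)/2475) = 1/(-8153935 + (1/2475)*12376) = 1/(-8153935 + 12376/2475) = 1/(-20180976749/2475) = -2475/20180976749 ≈ -1.2264e-7)
1/(P(1295) + T) = 1/((76/93449)*1295 - 2475/20180976749) = 1/(98420/93449 - 2475/20180976749) = 1/(1986211500350305/1885892096217301) = 1885892096217301/1986211500350305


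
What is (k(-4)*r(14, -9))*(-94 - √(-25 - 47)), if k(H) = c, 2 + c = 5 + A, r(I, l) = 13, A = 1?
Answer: -4888 - 312*I*√2 ≈ -4888.0 - 441.23*I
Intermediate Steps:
c = 4 (c = -2 + (5 + 1) = -2 + 6 = 4)
k(H) = 4
(k(-4)*r(14, -9))*(-94 - √(-25 - 47)) = (4*13)*(-94 - √(-25 - 47)) = 52*(-94 - √(-72)) = 52*(-94 - 6*I*√2) = -4888 - 312*I*√2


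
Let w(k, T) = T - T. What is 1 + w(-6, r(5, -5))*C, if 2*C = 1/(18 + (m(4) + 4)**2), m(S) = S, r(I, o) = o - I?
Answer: 1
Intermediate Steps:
w(k, T) = 0
C = 1/164 (C = 1/(2*(18 + (4 + 4)**2)) = 1/(2*(18 + 8**2)) = 1/(2*(18 + 64)) = (1/2)/82 = (1/2)*(1/82) = 1/164 ≈ 0.0060976)
1 + w(-6, r(5, -5))*C = 1 + 0*(1/164) = 1 + 0 = 1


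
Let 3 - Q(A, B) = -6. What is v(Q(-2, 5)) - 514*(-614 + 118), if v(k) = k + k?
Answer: 254962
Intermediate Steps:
Q(A, B) = 9 (Q(A, B) = 3 - 1*(-6) = 3 + 6 = 9)
v(k) = 2*k
v(Q(-2, 5)) - 514*(-614 + 118) = 2*9 - 514*(-614 + 118) = 18 - 514*(-496) = 18 + 254944 = 254962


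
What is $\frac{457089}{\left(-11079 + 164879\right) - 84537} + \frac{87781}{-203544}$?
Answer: $\frac{86957748013}{14098068072} \approx 6.1681$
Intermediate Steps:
$\frac{457089}{\left(-11079 + 164879\right) - 84537} + \frac{87781}{-203544} = \frac{457089}{153800 - 84537} + 87781 \left(- \frac{1}{203544}\right) = \frac{457089}{69263} - \frac{87781}{203544} = \frac{86957748013}{14098068072}$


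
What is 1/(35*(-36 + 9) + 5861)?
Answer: 1/4916 ≈ 0.00020342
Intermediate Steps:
1/(35*(-36 + 9) + 5861) = 1/(35*(-27) + 5861) = 1/(-945 + 5861) = 1/4916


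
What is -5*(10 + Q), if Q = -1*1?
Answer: -45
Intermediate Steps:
Q = -1
-5*(10 + Q) = -5*(10 - 1) = -5*9 = -45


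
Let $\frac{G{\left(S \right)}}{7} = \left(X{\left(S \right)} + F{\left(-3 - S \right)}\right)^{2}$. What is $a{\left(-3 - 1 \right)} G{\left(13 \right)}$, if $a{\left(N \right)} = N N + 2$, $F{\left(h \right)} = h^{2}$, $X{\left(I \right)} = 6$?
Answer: $8649144$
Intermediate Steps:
$a{\left(N \right)} = 2 + N^{2}$ ($a{\left(N \right)} = N^{2} + 2 = 2 + N^{2}$)
$G{\left(S \right)} = 7 \left(6 + \left(-3 - S\right)^{2}\right)^{2}$
$a{\left(-3 - 1 \right)} G{\left(13 \right)} = \left(2 + \left(-3 - 1\right)^{2}\right) 7 \left(6 + \left(3 + 13\right)^{2}\right)^{2} = \left(2 + \left(-3 - 1\right)^{2}\right) 7 \left(6 + 16^{2}\right)^{2} = \left(2 + \left(-4\right)^{2}\right) 7 \left(6 + 256\right)^{2} = \left(2 + 16\right) 7 \cdot 262^{2} = 18 \cdot 7 \cdot 68644 = 18 \cdot 480508 = 8649144$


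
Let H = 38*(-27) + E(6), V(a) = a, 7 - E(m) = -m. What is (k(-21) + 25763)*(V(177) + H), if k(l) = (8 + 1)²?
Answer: -21605584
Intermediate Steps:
E(m) = 7 + m (E(m) = 7 - (-1)*m = 7 + m)
k(l) = 81 (k(l) = 9² = 81)
H = -1013 (H = 38*(-27) + (7 + 6) = -1026 + 13 = -1013)
(k(-21) + 25763)*(V(177) + H) = (81 + 25763)*(177 - 1013) = 25844*(-836) = -21605584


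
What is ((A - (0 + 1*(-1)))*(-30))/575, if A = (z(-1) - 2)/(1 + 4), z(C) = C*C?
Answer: -24/575 ≈ -0.041739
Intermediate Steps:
z(C) = C²
A = -⅕ (A = ((-1)² - 2)/(1 + 4) = (1 - 2)/5 = -1*⅕ = -⅕ ≈ -0.20000)
((A - (0 + 1*(-1)))*(-30))/575 = ((-⅕ - (0 + 1*(-1)))*(-30))/575 = ((-⅕ - (0 - 1))*(-30))*(1/575) = ((-⅕ - 1*(-1))*(-30))*(1/575) = ((-⅕ + 1)*(-30))*(1/575) = ((⅘)*(-30))*(1/575) = -24*1/575 = -24/575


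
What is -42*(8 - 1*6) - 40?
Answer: -124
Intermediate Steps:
-42*(8 - 1*6) - 40 = -42*(8 - 6) - 40 = -42*2 - 40 = -84 - 40 = -124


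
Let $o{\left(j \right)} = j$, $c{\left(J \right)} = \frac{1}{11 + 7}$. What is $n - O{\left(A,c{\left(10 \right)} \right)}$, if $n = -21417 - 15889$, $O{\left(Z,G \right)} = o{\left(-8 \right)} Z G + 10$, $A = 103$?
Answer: $- \frac{335432}{9} \approx -37270.0$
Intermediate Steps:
$c{\left(J \right)} = \frac{1}{18}$
$O{\left(Z,G \right)} = 10 - 8 G Z$ ($O{\left(Z,G \right)} = - 8 Z G + 10 = - 8 G Z + 10 = 10 - 8 G Z$)
$n = -37306$ ($n = -21417 - 15889 = -37306$)
$n - O{\left(A,c{\left(10 \right)} \right)} = -37306 - \left(10 - \frac{4}{9} \cdot 103\right) = -37306 - \left(10 - \frac{412}{9}\right) = -37306 - - \frac{322}{9} = -37306 + \frac{322}{9} = - \frac{335432}{9}$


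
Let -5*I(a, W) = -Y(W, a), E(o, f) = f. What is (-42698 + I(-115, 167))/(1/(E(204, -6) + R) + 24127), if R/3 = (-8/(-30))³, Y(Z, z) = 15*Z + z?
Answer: -282282920/161311997 ≈ -1.7499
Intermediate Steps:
Y(Z, z) = z + 15*Z
R = 64/1125 (R = 3*(-8/(-30))³ = 3*(-8*(-1/30))³ = 3*(4/15)³ = 3*(64/3375) = 64/1125 ≈ 0.056889)
I(a, W) = 3*W + a/5 (I(a, W) = -(-1)*(a + 15*W)/5 = -(-a - 15*W)/5 = 3*W + a/5)
(-42698 + I(-115, 167))/(1/(E(204, -6) + R) + 24127) = (-42698 + (3*167 + (⅕)*(-115)))/(1/(-6 + 64/1125) + 24127) = (-42698 + (501 - 23))/(1/(-6686/1125) + 24127) = (-42698 + 478)/(-1125/6686 + 24127) = -42220/161311997/6686 = -42220*6686/161311997 = -282282920/161311997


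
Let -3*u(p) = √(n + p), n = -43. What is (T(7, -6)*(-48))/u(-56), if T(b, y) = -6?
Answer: 288*I*√11/11 ≈ 86.835*I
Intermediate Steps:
u(p) = -√(-43 + p)/3
(T(7, -6)*(-48))/u(-56) = (-6*(-48))/((-√(-43 - 56)/3)) = 288/((-I*√11)) = 288*(I*√11/11) = 288*I*√11/11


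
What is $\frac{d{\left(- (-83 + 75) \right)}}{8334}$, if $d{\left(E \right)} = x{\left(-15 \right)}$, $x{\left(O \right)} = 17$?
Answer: $\frac{17}{8334} \approx 0.0020398$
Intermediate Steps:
$d{\left(E \right)} = 17$
$\frac{d{\left(- (-83 + 75) \right)}}{8334} = \frac{17}{8334}$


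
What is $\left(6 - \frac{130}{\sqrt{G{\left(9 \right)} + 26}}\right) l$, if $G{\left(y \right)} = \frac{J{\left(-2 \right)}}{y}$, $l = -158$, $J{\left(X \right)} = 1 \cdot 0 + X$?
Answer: $-948 + \frac{15405 \sqrt{58}}{29} \approx 3097.6$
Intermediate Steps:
$J{\left(X \right)} = X$ ($J{\left(X \right)} = 0 + X = X$)
$G{\left(y \right)} = - \frac{2}{y}$
$\left(6 - \frac{130}{\sqrt{G{\left(9 \right)} + 26}}\right) l = \left(6 - \frac{130}{\sqrt{- \frac{2}{9} + 26}}\right) \left(-158\right) = \left(6 - \frac{130}{\sqrt{\frac{232}{9}}}\right) \left(-158\right) = \left(6 - \frac{130}{\frac{2}{3} \sqrt{58}}\right) \left(-158\right) = \left(6 - 130 \frac{3 \sqrt{58}}{116}\right) \left(-158\right) = \left(6 - \frac{195 \sqrt{58}}{58}\right) \left(-158\right) = -948 + \frac{15405 \sqrt{58}}{29}$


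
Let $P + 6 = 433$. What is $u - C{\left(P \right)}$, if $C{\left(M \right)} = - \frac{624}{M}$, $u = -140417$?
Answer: $- \frac{59957435}{427} \approx -1.4042 \cdot 10^{5}$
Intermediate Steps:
$P = 427$ ($P = -6 + 433 = 427$)
$u - C{\left(P \right)} = -140417 - - \frac{624}{427} = -140417 + \frac{624}{427} = - \frac{59957435}{427}$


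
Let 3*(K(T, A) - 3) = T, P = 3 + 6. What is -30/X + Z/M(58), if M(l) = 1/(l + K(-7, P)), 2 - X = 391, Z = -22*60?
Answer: -30124130/389 ≈ -77440.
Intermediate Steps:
P = 9
K(T, A) = 3 + T/3
Z = -1320
X = -389 (X = 2 - 1*391 = 2 - 391 = -389)
M(l) = 1/(⅔ + l) (M(l) = 1/(l + (3 + (⅓)*(-7))) = 1/(l + (3 - 7/3)) = 1/(l + ⅔) = 1/(⅔ + l))
-30/X + Z/M(58) = -30/(-389) - 1320/(3/(2 + 3*58)) = -30*(-1/389) - 1320/(3/(2 + 174)) = 30/389 - 1320/(3/176) = 30/389 - 1320/(3*(1/176)) = 30/389 - 1320/3/176 = 30/389 - 1320*176/3 = 30/389 - 77440 = -30124130/389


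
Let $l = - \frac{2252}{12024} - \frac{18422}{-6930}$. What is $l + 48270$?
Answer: $\frac{55866213419}{1157310} \approx 48273.0$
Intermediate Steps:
$l = \frac{2859719}{1157310}$ ($l = \left(-2252\right) \frac{1}{12024} - - \frac{9211}{3465} = - \frac{563}{3006} + \frac{9211}{3465} = \frac{2859719}{1157310} \approx 2.471$)
$l + 48270 = \frac{2859719}{1157310} + 48270 = \frac{55866213419}{1157310}$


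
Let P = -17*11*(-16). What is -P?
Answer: -2992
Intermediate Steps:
P = 2992 (P = -187*(-16) = 2992)
-P = -1*2992 = -2992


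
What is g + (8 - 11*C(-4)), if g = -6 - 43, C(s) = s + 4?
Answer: -41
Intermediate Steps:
C(s) = 4 + s
g = -49
g + (8 - 11*C(-4)) = -49 + (8 - 11*(4 - 4)) = -49 + (8 - 11*0) = -49 + (8 + 0) = -49 + 8 = -41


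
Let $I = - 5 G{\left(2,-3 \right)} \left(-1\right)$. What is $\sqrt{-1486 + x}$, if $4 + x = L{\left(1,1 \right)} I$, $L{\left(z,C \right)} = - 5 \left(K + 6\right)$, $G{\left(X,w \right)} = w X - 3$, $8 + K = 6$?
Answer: $i \sqrt{590} \approx 24.29 i$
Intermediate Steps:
$K = -2$ ($K = -8 + 6 = -2$)
$G{\left(X,w \right)} = -3 + X w$ ($G{\left(X,w \right)} = X w - 3 = -3 + X w$)
$L{\left(z,C \right)} = -20$ ($L{\left(z,C \right)} = - 5 \left(-2 + 6\right) = \left(-5\right) 4 = -20$)
$I = -45$ ($I = - 5 \left(-3 + 2 \left(-3\right)\right) \left(-1\right) = - 5 \left(-3 - 6\right) \left(-1\right) = \left(-5\right) \left(-9\right) \left(-1\right) = 45 \left(-1\right) = -45$)
$x = 896$ ($x = -4 - -900 = -4 + 900 = 896$)
$\sqrt{-1486 + x} = \sqrt{-1486 + 896} = \sqrt{-590} = i \sqrt{590}$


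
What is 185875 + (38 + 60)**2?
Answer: 195479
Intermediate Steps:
185875 + (38 + 60)**2 = 185875 + 98**2 = 185875 + 9604 = 195479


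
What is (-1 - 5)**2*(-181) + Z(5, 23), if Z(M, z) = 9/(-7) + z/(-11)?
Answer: -501992/77 ≈ -6519.4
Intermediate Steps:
Z(M, z) = -9/7 - z/11 (Z(M, z) = 9*(-1/7) + z*(-1/11) = -9/7 - z/11)
(-1 - 5)**2*(-181) + Z(5, 23) = (-1 - 5)**2*(-181) + (-9/7 - 1/11*23) = (-6)**2*(-181) + (-9/7 - 23/11) = 36*(-181) - 260/77 = -6516 - 260/77 = -501992/77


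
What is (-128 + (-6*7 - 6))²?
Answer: 30976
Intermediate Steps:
(-128 + (-6*7 - 6))² = (-128 + (-42 - 6))² = (-128 - 48)² = (-176)² = 30976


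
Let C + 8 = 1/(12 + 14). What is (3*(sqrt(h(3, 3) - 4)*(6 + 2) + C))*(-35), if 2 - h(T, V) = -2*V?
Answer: -21945/26 ≈ -844.04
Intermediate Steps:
h(T, V) = 2 + 2*V (h(T, V) = 2 - (-2)*V = 2 + 2*V)
C = -207/26 (C = -8 + 1/(12 + 14) = -8 + 1/26 = -207/26 ≈ -7.9615)
(3*(sqrt(h(3, 3) - 4)*(6 + 2) + C))*(-35) = (3*(sqrt((2 + 2*3) - 4)*(6 + 2) - 207/26))*(-35) = (3*(sqrt((2 + 6) - 4)*8 - 207/26))*(-35) = (3*(sqrt(8 - 4)*8 - 207/26))*(-35) = (3*(sqrt(4)*8 - 207/26))*(-35) = (3*(2*8 - 207/26))*(-35) = (3*(16 - 207/26))*(-35) = (3*(209/26))*(-35) = (627/26)*(-35) = -21945/26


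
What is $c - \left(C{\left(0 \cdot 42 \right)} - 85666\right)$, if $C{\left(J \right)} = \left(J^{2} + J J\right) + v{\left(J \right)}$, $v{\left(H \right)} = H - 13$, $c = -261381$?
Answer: $-175702$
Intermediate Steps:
$v{\left(H \right)} = -13 + H$
$C{\left(J \right)} = -13 + J + 2 J^{2}$ ($C{\left(J \right)} = \left(J^{2} + J J\right) + \left(-13 + J\right) = \left(J^{2} + J^{2}\right) + \left(-13 + J\right) = 2 J^{2} + \left(-13 + J\right) = -13 + J + 2 J^{2}$)
$c - \left(C{\left(0 \cdot 42 \right)} - 85666\right) = -261381 - \left(\left(-13 + 0 \cdot 42 + 2 \left(0 \cdot 42\right)^{2}\right) - 85666\right) = -261381 - \left(\left(-13 + 0 + 2 \cdot 0^{2}\right) - 85666\right) = -261381 - \left(\left(-13 + 0 + 2 \cdot 0\right) - 85666\right) = -261381 - \left(\left(-13 + 0 + 0\right) - 85666\right) = -261381 - \left(-13 - 85666\right) = -261381 - -85679 = -261381 + 85679 = -175702$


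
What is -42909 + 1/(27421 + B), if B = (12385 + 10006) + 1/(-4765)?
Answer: -10184630461946/237354179 ≈ -42909.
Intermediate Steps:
B = 106693114/4765 (B = 22391 - 1/4765 = 106693114/4765 ≈ 22391.)
-42909 + 1/(27421 + B) = -42909 + 1/(27421 + 106693114/4765) = -42909 + 1/(237354179/4765) = -42909 + 4765/237354179 = -10184630461946/237354179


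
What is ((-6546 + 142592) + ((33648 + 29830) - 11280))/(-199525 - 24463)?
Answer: -47061/55997 ≈ -0.84042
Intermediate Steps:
((-6546 + 142592) + ((33648 + 29830) - 11280))/(-199525 - 24463) = (136046 + (63478 - 11280))/(-223988) = (136046 + 52198)*(-1/223988) = 188244*(-1/223988) = -47061/55997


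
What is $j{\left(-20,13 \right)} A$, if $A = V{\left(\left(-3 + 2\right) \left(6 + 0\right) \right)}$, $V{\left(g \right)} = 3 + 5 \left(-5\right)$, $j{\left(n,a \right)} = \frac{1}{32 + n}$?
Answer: $- \frac{11}{6} \approx -1.8333$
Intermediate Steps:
$V{\left(g \right)} = -22$ ($V{\left(g \right)} = 3 - 25 = -22$)
$A = -22$
$j{\left(-20,13 \right)} A = \frac{1}{32 - 20} \left(-22\right) = \frac{1}{12} \left(-22\right) = - \frac{11}{6}$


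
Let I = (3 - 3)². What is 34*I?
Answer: 0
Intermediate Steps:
I = 0 (I = 0² = 0)
34*I = 34*0 = 0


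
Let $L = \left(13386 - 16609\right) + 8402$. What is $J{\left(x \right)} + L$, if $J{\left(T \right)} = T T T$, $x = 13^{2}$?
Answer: $4831988$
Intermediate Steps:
$x = 169$
$L = 5179$ ($L = -3223 + 8402 = 5179$)
$J{\left(T \right)} = T^{3}$ ($J{\left(T \right)} = T^{2} T = T^{3}$)
$J{\left(x \right)} + L = 169^{3} + 5179 = 4826809 + 5179 = 4831988$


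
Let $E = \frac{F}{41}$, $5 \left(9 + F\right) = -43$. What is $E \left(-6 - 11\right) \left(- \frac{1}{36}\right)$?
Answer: $- \frac{374}{1845} \approx -0.20271$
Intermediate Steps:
$F = - \frac{88}{5}$ ($F = -9 + \frac{1}{5} \left(-43\right) = -9 - \frac{43}{5} = - \frac{88}{5} \approx -17.6$)
$E = - \frac{88}{205}$ ($E = - \frac{88}{5 \cdot 41} = \left(- \frac{88}{5}\right) \frac{1}{41} = - \frac{88}{205} \approx -0.42927$)
$E \left(-6 - 11\right) \left(- \frac{1}{36}\right) = - \frac{88 \left(-6 - 11\right)}{205} \left(- \frac{1}{36}\right) = \left(- \frac{88}{205}\right) \left(-17\right) \left(\left(-1\right) \frac{1}{36}\right) = \frac{1496}{205} \left(- \frac{1}{36}\right) = - \frac{374}{1845}$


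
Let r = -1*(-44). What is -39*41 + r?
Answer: -1555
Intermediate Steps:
r = 44
-39*41 + r = -39*41 + 44 = -1599 + 44 = -1555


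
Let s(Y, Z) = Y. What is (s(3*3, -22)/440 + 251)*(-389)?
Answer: -42964661/440 ≈ -97647.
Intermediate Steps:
(s(3*3, -22)/440 + 251)*(-389) = ((3*3)/440 + 251)*(-389) = (9*(1/440) + 251)*(-389) = (9/440 + 251)*(-389) = (110449/440)*(-389) = -42964661/440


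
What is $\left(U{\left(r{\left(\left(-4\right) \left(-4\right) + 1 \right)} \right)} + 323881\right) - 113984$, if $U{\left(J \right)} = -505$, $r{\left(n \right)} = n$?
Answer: $209392$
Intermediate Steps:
$\left(U{\left(r{\left(\left(-4\right) \left(-4\right) + 1 \right)} \right)} + 323881\right) - 113984 = \left(-505 + 323881\right) - 113984 = 323376 - 113984 = 209392$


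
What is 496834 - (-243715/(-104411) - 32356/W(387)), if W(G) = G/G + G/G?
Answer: 53563852217/104411 ≈ 5.1301e+5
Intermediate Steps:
W(G) = 2 (W(G) = 1 + 1 = 2)
496834 - (-243715/(-104411) - 32356/W(387)) = 496834 - (-243715/(-104411) - 32356/2) = 496834 - (-243715*(-1/104411) - 32356*½) = 496834 - (243715/104411 - 16178) = 496834 - 1*(-1688917443/104411) = 496834 + 1688917443/104411 = 53563852217/104411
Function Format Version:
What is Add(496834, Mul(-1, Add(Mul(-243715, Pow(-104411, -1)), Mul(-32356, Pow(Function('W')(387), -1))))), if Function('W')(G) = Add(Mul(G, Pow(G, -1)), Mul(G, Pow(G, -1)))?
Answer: Rational(53563852217, 104411) ≈ 5.1301e+5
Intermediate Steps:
Function('W')(G) = 2 (Function('W')(G) = Add(1, 1) = 2)
Add(496834, Mul(-1, Add(Mul(-243715, Pow(-104411, -1)), Mul(-32356, Pow(Function('W')(387), -1))))) = Add(496834, Mul(-1, Add(Mul(-243715, Pow(-104411, -1)), Mul(-32356, Pow(2, -1))))) = Add(496834, Mul(-1, Add(Mul(-243715, Rational(-1, 104411)), Mul(-32356, Rational(1, 2))))) = Add(496834, Mul(-1, Add(Rational(243715, 104411), -16178))) = Add(496834, Mul(-1, Rational(-1688917443, 104411))) = Add(496834, Rational(1688917443, 104411)) = Rational(53563852217, 104411)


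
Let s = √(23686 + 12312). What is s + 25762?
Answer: 25762 + √35998 ≈ 25952.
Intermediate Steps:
s = √35998 ≈ 189.73
s + 25762 = √35998 + 25762 = 25762 + √35998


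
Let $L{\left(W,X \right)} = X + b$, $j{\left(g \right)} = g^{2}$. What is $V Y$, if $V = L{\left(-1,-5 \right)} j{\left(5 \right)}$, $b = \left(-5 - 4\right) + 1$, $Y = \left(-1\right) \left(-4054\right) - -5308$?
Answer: $-3042650$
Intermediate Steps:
$Y = 9362$ ($Y = 4054 + 5308 = 9362$)
$b = -8$ ($b = -9 + 1 = -8$)
$L{\left(W,X \right)} = -8 + X$ ($L{\left(W,X \right)} = X - 8 = -8 + X$)
$V = -325$ ($V = \left(-8 - 5\right) 5^{2} = \left(-13\right) 25 = -325$)
$V Y = \left(-325\right) 9362 = -3042650$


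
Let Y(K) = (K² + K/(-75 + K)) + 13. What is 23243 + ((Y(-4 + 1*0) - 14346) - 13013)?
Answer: -322869/79 ≈ -4086.9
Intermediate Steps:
Y(K) = 13 + K² + K/(-75 + K) (Y(K) = (K² + K/(-75 + K)) + 13 = 13 + K² + K/(-75 + K))
23243 + ((Y(-4 + 1*0) - 14346) - 13013) = 23243 + (((-975 + (-4 + 1*0)³ - 75*(-4 + 1*0)² + 14*(-4 + 1*0))/(-75 + (-4 + 1*0)) - 14346) - 13013) = 23243 + (((-975 + (-4 + 0)³ - 75*(-4 + 0)² + 14*(-4 + 0))/(-75 + (-4 + 0)) - 14346) - 13013) = 23243 + (((-975 + (-4)³ - 75*(-4)² + 14*(-4))/(-75 - 4) - 14346) - 13013) = 23243 + (((-975 - 64 - 75*16 - 56)/(-79) - 14346) - 13013) = 23243 + ((-(-975 - 64 - 1200 - 56)/79 - 14346) - 13013) = 23243 + ((-1/79*(-2295) - 14346) - 13013) = 23243 + ((2295/79 - 14346) - 13013) = 23243 + (-1131039/79 - 13013) = 23243 - 2159066/79 = -322869/79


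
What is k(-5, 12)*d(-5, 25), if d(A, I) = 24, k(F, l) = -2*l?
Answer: -576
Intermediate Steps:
k(-5, 12)*d(-5, 25) = -2*12*24 = -24*24 = -576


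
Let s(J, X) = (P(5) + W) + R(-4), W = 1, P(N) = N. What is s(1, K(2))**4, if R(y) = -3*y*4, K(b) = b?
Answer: 8503056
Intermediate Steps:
R(y) = -12*y
s(J, X) = 54 (s(J, X) = (5 + 1) - 12*(-4) = 6 + 48 = 54)
s(1, K(2))**4 = 54**4 = 8503056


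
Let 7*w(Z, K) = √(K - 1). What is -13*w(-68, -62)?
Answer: -39*I*√7/7 ≈ -14.741*I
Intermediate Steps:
w(Z, K) = √(-1 + K)/7 (w(Z, K) = √(K - 1)/7 = √(-1 + K)/7)
-13*w(-68, -62) = -13*√(-1 - 62)/7 = -13*√(-63)/7 = -13*3*I*√7/7 = -39*I*√7/7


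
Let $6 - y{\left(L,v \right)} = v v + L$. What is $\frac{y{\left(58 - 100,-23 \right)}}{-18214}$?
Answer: $\frac{481}{18214} \approx 0.026408$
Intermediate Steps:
$y{\left(L,v \right)} = 6 - L - v^{2}$ ($y{\left(L,v \right)} = 6 - \left(v v + L\right) = 6 - \left(v^{2} + L\right) = 6 - \left(L + v^{2}\right) = 6 - L - v^{2}$)
$\frac{y{\left(58 - 100,-23 \right)}}{-18214} = \frac{6 - \left(58 - 100\right) - \left(-23\right)^{2}}{-18214} = \left(6 - -42 - 529\right) \left(- \frac{1}{18214}\right) = \left(6 + 42 - 529\right) \left(- \frac{1}{18214}\right) = \left(-481\right) \left(- \frac{1}{18214}\right) = \frac{481}{18214}$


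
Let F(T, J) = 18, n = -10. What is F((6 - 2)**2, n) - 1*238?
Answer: -220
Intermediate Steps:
F((6 - 2)**2, n) - 1*238 = 18 - 1*238 = 18 - 238 = -220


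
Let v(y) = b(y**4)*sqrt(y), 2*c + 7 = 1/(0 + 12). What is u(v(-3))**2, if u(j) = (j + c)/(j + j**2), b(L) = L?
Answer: (-11330519*I + 322704*sqrt(3))/(22674816*(81*sqrt(3) + 9841*I)) ≈ -5.0731e-5 - 3.2281e-6*I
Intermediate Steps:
c = -83/24 (c = -7/2 + 1/(2*(0 + 12)) = -7/2 + (1/2)/12 = -7/2 + (1/2)*(1/12) = -7/2 + 1/24 = -83/24 ≈ -3.4583)
v(y) = y**(9/2) (v(y) = y**4*sqrt(y) = y**(9/2))
u(j) = (-83/24 + j)/(j + j**2) (u(j) = (j - 83/24)/(j + j**2) = (-83/24 + j)/(j + j**2))
u(v(-3))**2 = ((-83/24 + (-3)**(9/2))/(((-3)**(9/2))*(1 + (-3)**(9/2))))**2 = ((-83/24 + 81*I*sqrt(3))/(((81*I*sqrt(3)))*(1 + 81*I*sqrt(3))))**2 = ((-I*sqrt(3)/243)*(-83/24 + 81*I*sqrt(3))/(1 + 81*I*sqrt(3)))**2 = (-I*sqrt(3)*(-83/24 + 81*I*sqrt(3))/(243*(1 + 81*I*sqrt(3))))**2 = -(-83/24 + 81*I*sqrt(3))**2/(19683*(1 + 81*I*sqrt(3))**2)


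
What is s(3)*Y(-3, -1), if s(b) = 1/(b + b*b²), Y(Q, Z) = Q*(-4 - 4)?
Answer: ⅘ ≈ 0.80000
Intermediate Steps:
Y(Q, Z) = -8*Q (Y(Q, Z) = Q*(-8) = -8*Q)
s(b) = 1/(b + b³)
s(3)*Y(-3, -1) = (-8*(-3))/(3 + 3³) = 24/(3 + 27) = 24/30 = (1/30)*24 = ⅘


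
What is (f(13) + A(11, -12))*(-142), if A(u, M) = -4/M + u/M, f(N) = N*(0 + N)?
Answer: -143491/6 ≈ -23915.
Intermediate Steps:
f(N) = N**2 (f(N) = N*N = N**2)
(f(13) + A(11, -12))*(-142) = (13**2 + (-4 + 11)/(-12))*(-142) = (169 - 1/12*7)*(-142) = (169 - 7/12)*(-142) = (2021/12)*(-142) = -143491/6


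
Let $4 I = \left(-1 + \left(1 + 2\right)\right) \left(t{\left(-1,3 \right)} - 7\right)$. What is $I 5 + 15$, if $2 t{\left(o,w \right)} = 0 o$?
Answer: $- \frac{5}{2} \approx -2.5$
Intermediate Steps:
$t{\left(o,w \right)} = 0$ ($t{\left(o,w \right)} = \frac{0 o}{2} = \frac{1}{2} \cdot 0 = 0$)
$I = - \frac{7}{2}$ ($I = \frac{\left(-1 + \left(1 + 2\right)\right) \left(0 - 7\right)}{4} = \frac{\left(-1 + 3\right) \left(-7\right)}{4} = \frac{2 \left(-7\right)}{4} = \frac{1}{4} \left(-14\right) = - \frac{7}{2} \approx -3.5$)
$I 5 + 15 = \left(- \frac{7}{2}\right) 5 + 15 = - \frac{35}{2} + 15 = - \frac{5}{2}$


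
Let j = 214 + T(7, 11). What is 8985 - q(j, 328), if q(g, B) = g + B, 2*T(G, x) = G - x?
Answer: 8445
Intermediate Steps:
T(G, x) = G/2 - x/2 (T(G, x) = (G - x)/2 = G/2 - x/2)
j = 212 (j = 214 + ((1/2)*7 - 1/2*11) = 214 + (7/2 - 11/2) = 214 - 2 = 212)
q(g, B) = B + g
8985 - q(j, 328) = 8985 - (328 + 212) = 8985 - 1*540 = 8985 - 540 = 8445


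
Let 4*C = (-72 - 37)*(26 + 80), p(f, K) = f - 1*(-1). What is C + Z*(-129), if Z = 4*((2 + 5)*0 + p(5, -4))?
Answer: -11969/2 ≈ -5984.5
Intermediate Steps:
p(f, K) = 1 + f (p(f, K) = f + 1 = 1 + f)
Z = 24 (Z = 4*((2 + 5)*0 + (1 + 5)) = 4*(7*0 + 6) = 4*(0 + 6) = 4*6 = 24)
C = -5777/2 (C = ((-72 - 37)*(26 + 80))/4 = (-109*106)/4 = (1/4)*(-11554) = -5777/2 ≈ -2888.5)
C + Z*(-129) = -5777/2 + 24*(-129) = -5777/2 - 3096 = -11969/2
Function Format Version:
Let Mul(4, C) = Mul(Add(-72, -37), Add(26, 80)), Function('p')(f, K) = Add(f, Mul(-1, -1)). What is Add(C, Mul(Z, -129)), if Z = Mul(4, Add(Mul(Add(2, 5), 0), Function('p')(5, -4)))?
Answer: Rational(-11969, 2) ≈ -5984.5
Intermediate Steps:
Function('p')(f, K) = Add(1, f) (Function('p')(f, K) = Add(f, 1) = Add(1, f))
Z = 24 (Z = Mul(4, Add(Mul(Add(2, 5), 0), Add(1, 5))) = Mul(4, Add(Mul(7, 0), 6)) = Mul(4, Add(0, 6)) = Mul(4, 6) = 24)
C = Rational(-5777, 2) (C = Mul(Rational(1, 4), Mul(Add(-72, -37), Add(26, 80))) = Mul(Rational(1, 4), Mul(-109, 106)) = Mul(Rational(1, 4), -11554) = Rational(-5777, 2) ≈ -2888.5)
Add(C, Mul(Z, -129)) = Add(Rational(-5777, 2), Mul(24, -129)) = Add(Rational(-5777, 2), -3096) = Rational(-11969, 2)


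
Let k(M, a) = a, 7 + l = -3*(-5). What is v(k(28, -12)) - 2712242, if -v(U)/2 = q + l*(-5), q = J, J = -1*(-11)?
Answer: -2712184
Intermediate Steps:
l = 8 (l = -7 - 3*(-5) = -7 + 15 = 8)
J = 11
q = 11
v(U) = 58 (v(U) = -2*(11 + 8*(-5)) = -2*(11 - 40) = -2*(-29) = 58)
v(k(28, -12)) - 2712242 = 58 - 2712242 = -2712184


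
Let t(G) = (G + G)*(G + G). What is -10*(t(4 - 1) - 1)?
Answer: -350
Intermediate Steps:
t(G) = 4*G**2 (t(G) = (2*G)*(2*G) = 4*G**2)
-10*(t(4 - 1) - 1) = -10*(4*(4 - 1)**2 - 1) = -10*(4*3**2 - 1) = -10*(4*9 - 1) = -10*(36 - 1) = -10*35 = -350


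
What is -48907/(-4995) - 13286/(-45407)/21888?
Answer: 2700399388049/275798485440 ≈ 9.7912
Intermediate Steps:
-48907/(-4995) - 13286/(-45407)/21888 = -48907*(-1/4995) - 13286*(-1/45407)*(1/21888) = 48907/4995 + (13286/45407)*(1/21888) = 48907/4995 + 6643/496934208 = 2700399388049/275798485440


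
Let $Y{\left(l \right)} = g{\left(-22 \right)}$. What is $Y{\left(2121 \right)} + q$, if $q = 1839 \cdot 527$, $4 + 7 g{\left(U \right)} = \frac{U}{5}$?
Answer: $\frac{4845759}{5} \approx 9.6915 \cdot 10^{5}$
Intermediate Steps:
$g{\left(U \right)} = - \frac{4}{7} + \frac{U}{35}$ ($g{\left(U \right)} = - \frac{4}{7} + \frac{U \frac{1}{5}}{7} = - \frac{4}{7} + \frac{\frac{1}{5} U}{7} = - \frac{4}{7} + \frac{U}{35}$)
$Y{\left(l \right)} = - \frac{6}{5}$ ($Y{\left(l \right)} = - \frac{4}{7} + \frac{1}{35} \left(-22\right) = - \frac{4}{7} - \frac{22}{35} = - \frac{6}{5}$)
$q = 969153$
$Y{\left(2121 \right)} + q = - \frac{6}{5} + 969153 = \frac{4845759}{5}$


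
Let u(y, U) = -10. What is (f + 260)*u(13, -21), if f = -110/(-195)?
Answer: -101620/39 ≈ -2605.6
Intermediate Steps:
f = 22/39 (f = -110*(-1/195) = 22/39 ≈ 0.56410)
(f + 260)*u(13, -21) = (22/39 + 260)*(-10) = (10162/39)*(-10) = -101620/39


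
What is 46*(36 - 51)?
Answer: -690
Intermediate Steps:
46*(36 - 51) = 46*(-15) = -690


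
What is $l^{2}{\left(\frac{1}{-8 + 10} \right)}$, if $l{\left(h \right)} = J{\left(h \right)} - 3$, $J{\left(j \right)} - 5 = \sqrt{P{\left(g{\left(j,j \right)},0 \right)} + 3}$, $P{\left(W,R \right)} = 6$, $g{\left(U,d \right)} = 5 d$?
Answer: $25$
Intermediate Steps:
$J{\left(j \right)} = 8$ ($J{\left(j \right)} = 5 + \sqrt{6 + 3} = 5 + \sqrt{9} = 5 + 3 = 8$)
$l{\left(h \right)} = 5$ ($l{\left(h \right)} = 8 - 3 = 5$)
$l^{2}{\left(\frac{1}{-8 + 10} \right)} = 5^{2} = 25$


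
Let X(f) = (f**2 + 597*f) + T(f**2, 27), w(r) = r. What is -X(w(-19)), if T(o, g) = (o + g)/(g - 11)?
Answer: 43831/4 ≈ 10958.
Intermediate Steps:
T(o, g) = (g + o)/(-11 + g)
X(f) = 27/16 + 597*f + 17*f**2/16 (X(f) = (f**2 + 597*f) + (27 + f**2)/(-11 + 27) = (f**2 + 597*f) + (27 + f**2)/16 = (f**2 + 597*f) + (27/16 + f**2/16) = 27/16 + 597*f + 17*f**2/16)
-X(w(-19)) = -(27/16 + 597*(-19) + (17/16)*(-19)**2) = -(27/16 - 11343 + (17/16)*361) = -(27/16 - 11343 + 6137/16) = -1*(-43831/4) = 43831/4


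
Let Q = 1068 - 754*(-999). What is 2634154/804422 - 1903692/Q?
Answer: 37967292861/50565564709 ≈ 0.75085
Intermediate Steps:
Q = 754314 (Q = 1068 + 753246 = 754314)
2634154/804422 - 1903692/Q = 2634154/804422 - 1903692/754314 = 2634154*(1/804422) - 1903692*1/754314 = 1317077/402211 - 317282/125719 = 37967292861/50565564709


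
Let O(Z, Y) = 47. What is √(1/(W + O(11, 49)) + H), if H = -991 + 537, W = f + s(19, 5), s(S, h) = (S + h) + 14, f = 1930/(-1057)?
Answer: I*√3508894513995/87915 ≈ 21.307*I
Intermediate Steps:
f = -1930/1057 (f = 1930*(-1/1057) = -1930/1057 ≈ -1.8259)
s(S, h) = 14 + S + h
W = 38236/1057 (W = -1930/1057 + (14 + 19 + 5) = -1930/1057 + 38 = 38236/1057 ≈ 36.174)
H = -454
√(1/(W + O(11, 49)) + H) = √(1/(38236/1057 + 47) - 454) = √(1/(87915/1057) - 454) = √(1057/87915 - 454) = √(-39912353/87915) = I*√3508894513995/87915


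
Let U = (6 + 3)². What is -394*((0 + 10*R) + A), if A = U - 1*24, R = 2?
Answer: -30338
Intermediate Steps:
U = 81 (U = 9² = 81)
A = 57 (A = 81 - 1*24 = 81 - 24 = 57)
-394*((0 + 10*R) + A) = -394*((0 + 10*2) + 57) = -394*((0 + 20) + 57) = -394*(20 + 57) = -394*77 = -30338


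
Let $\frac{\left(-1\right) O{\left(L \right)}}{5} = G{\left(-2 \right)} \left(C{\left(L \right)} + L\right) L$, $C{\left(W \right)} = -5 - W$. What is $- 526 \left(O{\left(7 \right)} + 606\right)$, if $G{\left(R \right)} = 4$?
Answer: $-686956$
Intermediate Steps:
$O{\left(L \right)} = 100 L$ ($O{\left(L \right)} = - 5 \cdot 4 \left(\left(-5 - L\right) + L\right) L = - 5 \cdot 4 \left(- 5 L\right) = - 5 \left(- 20 L\right) = 100 L$)
$- 526 \left(O{\left(7 \right)} + 606\right) = - 526 \left(100 \cdot 7 + 606\right) = - 526 \left(700 + 606\right) = \left(-526\right) 1306 = -686956$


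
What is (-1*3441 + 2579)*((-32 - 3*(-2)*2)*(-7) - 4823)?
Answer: 4036746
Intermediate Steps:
(-1*3441 + 2579)*((-32 - 3*(-2)*2)*(-7) - 4823) = (-3441 + 2579)*((-32 + 6*2)*(-7) - 4823) = -862*((-32 + 12)*(-7) - 4823) = -862*(-20*(-7) - 4823) = -862*(140 - 4823) = -862*(-4683) = 4036746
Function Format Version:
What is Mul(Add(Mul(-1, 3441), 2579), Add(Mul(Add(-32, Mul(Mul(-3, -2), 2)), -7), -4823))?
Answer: 4036746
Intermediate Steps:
Mul(Add(Mul(-1, 3441), 2579), Add(Mul(Add(-32, Mul(Mul(-3, -2), 2)), -7), -4823)) = Mul(Add(-3441, 2579), Add(Mul(Add(-32, Mul(6, 2)), -7), -4823)) = Mul(-862, Add(Mul(Add(-32, 12), -7), -4823)) = Mul(-862, Add(Mul(-20, -7), -4823)) = Mul(-862, Add(140, -4823)) = Mul(-862, -4683) = 4036746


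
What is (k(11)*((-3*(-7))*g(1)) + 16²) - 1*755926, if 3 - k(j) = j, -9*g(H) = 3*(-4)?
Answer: -755894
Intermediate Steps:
g(H) = 4/3 (g(H) = -(-4)/3 = -⅑*(-12) = 4/3)
k(j) = 3 - j
(k(11)*((-3*(-7))*g(1)) + 16²) - 1*755926 = ((3 - 1*11)*(-3*(-7)*(4/3)) + 16²) - 1*755926 = ((3 - 11)*(21*(4/3)) + 256) - 755926 = (-8*28 + 256) - 755926 = (-224 + 256) - 755926 = 32 - 755926 = -755894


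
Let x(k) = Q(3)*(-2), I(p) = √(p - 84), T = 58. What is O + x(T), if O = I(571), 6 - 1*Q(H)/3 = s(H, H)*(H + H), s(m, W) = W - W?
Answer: -36 + √487 ≈ -13.932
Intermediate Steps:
s(m, W) = 0
Q(H) = 18 (Q(H) = 18 - 0*(H + H) = 18 - 0*2*H = 18 - 3*0 = 18 + 0 = 18)
I(p) = √(-84 + p)
x(k) = -36 (x(k) = 18*(-2) = -36)
O = √487 (O = √(-84 + 571) = √487 ≈ 22.068)
O + x(T) = √487 - 36 = -36 + √487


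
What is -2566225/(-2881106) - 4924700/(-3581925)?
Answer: 935224328053/412796224362 ≈ 2.2656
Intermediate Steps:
-2566225/(-2881106) - 4924700/(-3581925) = -2566225*(-1/2881106) - 4924700*(-1/3581925) = 2566225/2881106 + 196988/143277 = 935224328053/412796224362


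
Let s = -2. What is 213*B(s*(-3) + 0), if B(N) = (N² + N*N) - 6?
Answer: 14058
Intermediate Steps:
B(N) = -6 + 2*N² (B(N) = (N² + N²) - 6 = 2*N² - 6 = -6 + 2*N²)
213*B(s*(-3) + 0) = 213*(-6 + 2*(-2*(-3) + 0)²) = 213*(-6 + 2*(6 + 0)²) = 213*(-6 + 2*6²) = 213*(-6 + 2*36) = 213*(-6 + 72) = 213*66 = 14058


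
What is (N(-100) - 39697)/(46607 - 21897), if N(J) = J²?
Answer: -29697/24710 ≈ -1.2018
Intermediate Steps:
(N(-100) - 39697)/(46607 - 21897) = ((-100)² - 39697)/(46607 - 21897) = (10000 - 39697)/24710 = -29697*1/24710 = -29697/24710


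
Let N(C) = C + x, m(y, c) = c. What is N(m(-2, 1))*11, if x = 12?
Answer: 143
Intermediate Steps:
N(C) = 12 + C (N(C) = C + 12 = 12 + C)
N(m(-2, 1))*11 = (12 + 1)*11 = 13*11 = 143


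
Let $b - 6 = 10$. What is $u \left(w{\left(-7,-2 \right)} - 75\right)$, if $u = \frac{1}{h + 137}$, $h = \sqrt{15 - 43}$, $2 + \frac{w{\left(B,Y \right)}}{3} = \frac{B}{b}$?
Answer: $- \frac{180429}{300752} + \frac{1317 i \sqrt{7}}{150376} \approx -0.59993 + 0.023172 i$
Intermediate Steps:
$b = 16$ ($b = 6 + 10 = 16$)
$w{\left(B,Y \right)} = -6 + \frac{3 B}{16}$ ($w{\left(B,Y \right)} = -6 + 3 \frac{B}{16} = -6 + \frac{3 B}{16}$)
$h = 2 i \sqrt{7}$ ($h = \sqrt{-28} = 2 i \sqrt{7} \approx 5.2915 i$)
$u = \frac{1}{137 + 2 i \sqrt{7}}$ ($u = \frac{1}{2 i \sqrt{7} + 137} = \frac{1}{137 + 2 i \sqrt{7}} \approx 0.0072884 - 0.00028151 i$)
$u \left(w{\left(-7,-2 \right)} - 75\right) = \left(\frac{137}{18797} - \frac{2 i \sqrt{7}}{18797}\right) \left(\left(-6 + \frac{3}{16} \left(-7\right)\right) - 75\right) = \left(\frac{137}{18797} - \frac{2 i \sqrt{7}}{18797}\right) \left(\left(-6 - \frac{21}{16}\right) - 75\right) = \left(\frac{137}{18797} - \frac{2 i \sqrt{7}}{18797}\right) \left(- \frac{117}{16} - 75\right) = \left(\frac{137}{18797} - \frac{2 i \sqrt{7}}{18797}\right) \left(- \frac{1317}{16}\right) = - \frac{180429}{300752} + \frac{1317 i \sqrt{7}}{150376}$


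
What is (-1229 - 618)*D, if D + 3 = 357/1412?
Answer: 7164513/1412 ≈ 5074.0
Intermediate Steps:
D = -3879/1412 (D = -3 + 357/1412 = -3879/1412 ≈ -2.7472)
(-1229 - 618)*D = (-1229 - 618)*(-3879/1412) = -1847*(-3879/1412) = 7164513/1412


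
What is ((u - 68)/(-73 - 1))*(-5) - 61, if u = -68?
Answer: -2597/37 ≈ -70.189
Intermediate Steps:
((u - 68)/(-73 - 1))*(-5) - 61 = ((-68 - 68)/(-73 - 1))*(-5) - 61 = -136/(-74)*(-5) - 61 = -136*(-1/74)*(-5) - 61 = (68/37)*(-5) - 61 = -340/37 - 61 = -2597/37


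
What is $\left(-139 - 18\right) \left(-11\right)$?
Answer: $1727$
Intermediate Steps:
$\left(-139 - 18\right) \left(-11\right) = \left(-157\right) \left(-11\right) = 1727$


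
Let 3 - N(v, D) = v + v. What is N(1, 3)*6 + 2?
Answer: 8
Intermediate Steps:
N(v, D) = 3 - 2*v (N(v, D) = 3 - (v + v) = 3 - 2*v)
N(1, 3)*6 + 2 = (3 - 2*1)*6 + 2 = (3 - 2)*6 + 2 = 1*6 + 2 = 6 + 2 = 8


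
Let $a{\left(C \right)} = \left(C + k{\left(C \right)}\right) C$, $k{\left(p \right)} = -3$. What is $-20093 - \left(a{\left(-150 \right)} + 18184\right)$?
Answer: $-61227$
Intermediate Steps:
$a{\left(C \right)} = C \left(-3 + C\right)$ ($a{\left(C \right)} = \left(C - 3\right) C = \left(-3 + C\right) C = C \left(-3 + C\right)$)
$-20093 - \left(a{\left(-150 \right)} + 18184\right) = -20093 - \left(- 150 \left(-3 - 150\right) + 18184\right) = -20093 - \left(\left(-150\right) \left(-153\right) + 18184\right) = -20093 - \left(22950 + 18184\right) = -20093 - 41134 = -61227$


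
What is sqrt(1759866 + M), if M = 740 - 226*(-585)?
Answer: 4*sqrt(118301) ≈ 1375.8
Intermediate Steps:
M = 132950 (M = 740 + 132210 = 132950)
sqrt(1759866 + M) = sqrt(1759866 + 132950) = sqrt(1892816) = 4*sqrt(118301)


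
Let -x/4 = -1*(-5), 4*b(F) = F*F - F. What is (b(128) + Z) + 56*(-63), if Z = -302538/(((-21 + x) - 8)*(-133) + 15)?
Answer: 1599307/3266 ≈ 489.68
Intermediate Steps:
b(F) = -F/4 + F²/4 (b(F) = (F*F - F)/4 = (F² - F)/4 = -F/4 + F²/4)
x = -20 (x = -(-4)*(-5) = -4*5 = -20)
Z = -151269/3266 (Z = -302538/(((-21 - 20) - 8)*(-133) + 15) = -302538/((-41 - 8)*(-133) + 15) = -302538/(-49*(-133) + 15) = -302538/(6517 + 15) = -302538/6532 = -302538*1/6532 = -151269/3266 ≈ -46.316)
(b(128) + Z) + 56*(-63) = ((¼)*128*(-1 + 128) - 151269/3266) + 56*(-63) = ((¼)*128*127 - 151269/3266) - 3528 = (4064 - 151269/3266) - 3528 = 13121755/3266 - 3528 = 1599307/3266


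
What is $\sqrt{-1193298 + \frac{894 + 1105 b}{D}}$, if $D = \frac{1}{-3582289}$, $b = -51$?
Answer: $\sqrt{198676136931} \approx 4.4573 \cdot 10^{5}$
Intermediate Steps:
$D = - \frac{1}{3582289} \approx -2.7915 \cdot 10^{-7}$
$\sqrt{-1193298 + \frac{894 + 1105 b}{D}} = \sqrt{-1193298 + \frac{894 + 1105 \left(-51\right)}{- \frac{1}{3582289}}} = \sqrt{-1193298 + \left(894 - 56355\right) \left(-3582289\right)} = \sqrt{-1193298 - -198677330229} = \sqrt{-1193298 + 198677330229} = \sqrt{198676136931}$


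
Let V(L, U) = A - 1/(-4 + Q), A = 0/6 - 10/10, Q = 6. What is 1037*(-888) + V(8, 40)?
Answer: -1841715/2 ≈ -9.2086e+5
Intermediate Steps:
A = -1 (A = 0*(⅙) - 10*⅒ = 0 - 1 = -1)
V(L, U) = -3/2 (V(L, U) = -1 - 1/(-4 + 6) = -1 - 1/2 = -1 - 1*½ = -1 - ½ = -3/2)
1037*(-888) + V(8, 40) = 1037*(-888) - 3/2 = -920856 - 3/2 = -1841715/2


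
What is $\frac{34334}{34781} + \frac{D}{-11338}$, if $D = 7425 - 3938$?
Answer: $\frac{267997545}{394346978} \approx 0.6796$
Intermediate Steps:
$D = 3487$ ($D = 7425 + \left(-5484 + 1546\right) = 7425 - 3938 = 3487$)
$\frac{34334}{34781} + \frac{D}{-11338} = \frac{34334}{34781} + \frac{3487}{-11338} = 34334 \cdot \frac{1}{34781} + 3487 \left(- \frac{1}{11338}\right) = \frac{34334}{34781} - \frac{3487}{11338} = \frac{267997545}{394346978}$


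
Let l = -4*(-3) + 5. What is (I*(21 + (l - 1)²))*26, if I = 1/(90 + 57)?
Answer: 7202/147 ≈ 48.993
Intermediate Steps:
l = 17 (l = 12 + 5 = 17)
I = 1/147 ≈ 0.0068027
(I*(21 + (l - 1)²))*26 = ((21 + (17 - 1)²)/147)*26 = ((21 + 16²)/147)*26 = ((21 + 256)/147)*26 = ((1/147)*277)*26 = (277/147)*26 = 7202/147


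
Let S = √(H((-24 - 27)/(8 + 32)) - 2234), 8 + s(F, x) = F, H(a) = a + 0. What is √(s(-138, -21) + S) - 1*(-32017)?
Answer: 32017 + √(-14600 + 5*I*√894110)/10 ≈ 32019.0 + 12.237*I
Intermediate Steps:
H(a) = a
s(F, x) = -8 + F
S = I*√894110/20 (S = √((-24 - 27)/(8 + 32) - 2234) = √(-51/40 - 2234) = √(-89411/40) = I*√894110/20 ≈ 47.279*I)
√(s(-138, -21) + S) - 1*(-32017) = √((-8 - 138) + I*√894110/20) - 1*(-32017) = √(-146 + I*√894110/20) + 32017 = 32017 + √(-146 + I*√894110/20)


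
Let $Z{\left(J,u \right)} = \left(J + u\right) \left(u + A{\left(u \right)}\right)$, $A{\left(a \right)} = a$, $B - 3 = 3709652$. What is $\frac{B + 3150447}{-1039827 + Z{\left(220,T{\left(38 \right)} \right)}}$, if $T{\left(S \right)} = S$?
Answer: $- \frac{6860102}{1020219} \approx -6.7241$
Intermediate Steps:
$B = 3709655$ ($B = 3 + 3709652 = 3709655$)
$Z{\left(J,u \right)} = 2 u \left(J + u\right)$ ($Z{\left(J,u \right)} = \left(J + u\right) \left(u + u\right) = \left(J + u\right) 2 u = 2 u \left(J + u\right)$)
$\frac{B + 3150447}{-1039827 + Z{\left(220,T{\left(38 \right)} \right)}} = \frac{3709655 + 3150447}{-1039827 + 2 \cdot 38 \left(220 + 38\right)} = \frac{6860102}{-1039827 + 2 \cdot 38 \cdot 258} = \frac{6860102}{-1039827 + 19608} = \frac{6860102}{-1020219} = 6860102 \left(- \frac{1}{1020219}\right) = - \frac{6860102}{1020219}$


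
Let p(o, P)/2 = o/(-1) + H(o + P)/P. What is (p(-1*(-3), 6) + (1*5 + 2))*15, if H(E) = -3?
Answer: 0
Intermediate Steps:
p(o, P) = -6/P - 2*o (p(o, P) = 2*(o/(-1) - 3/P) = 2*(o*(-1) - 3/P) = 2*(-o - 3/P) = -6/P - 2*o)
(p(-1*(-3), 6) + (1*5 + 2))*15 = ((-6/6 - (-2)*(-3)) + (1*5 + 2))*15 = ((-6*⅙ - 2*3) + (5 + 2))*15 = ((-1 - 6) + 7)*15 = (-7 + 7)*15 = 0*15 = 0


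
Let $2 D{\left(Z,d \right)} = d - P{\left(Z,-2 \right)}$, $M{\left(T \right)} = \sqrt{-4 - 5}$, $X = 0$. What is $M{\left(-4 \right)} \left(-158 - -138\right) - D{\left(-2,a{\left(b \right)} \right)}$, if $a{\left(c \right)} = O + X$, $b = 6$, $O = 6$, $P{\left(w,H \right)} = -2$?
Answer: $-4 - 60 i \approx -4.0 - 60.0 i$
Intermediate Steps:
$M{\left(T \right)} = 3 i$ ($M{\left(T \right)} = \sqrt{-9} = 3 i$)
$a{\left(c \right)} = 6$ ($a{\left(c \right)} = 6 + 0 = 6$)
$D{\left(Z,d \right)} = 1 + \frac{d}{2}$ ($D{\left(Z,d \right)} = \frac{d - -2}{2} = \frac{d + 2}{2} = \frac{2 + d}{2} = 1 + \frac{d}{2}$)
$M{\left(-4 \right)} \left(-158 - -138\right) - D{\left(-2,a{\left(b \right)} \right)} = 3 i \left(-158 - -138\right) - \left(1 + \frac{1}{2} \cdot 6\right) = 3 i \left(-158 + 138\right) - \left(1 + 3\right) = 3 i \left(-20\right) - 4 = - 60 i - 4 = -4 - 60 i$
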